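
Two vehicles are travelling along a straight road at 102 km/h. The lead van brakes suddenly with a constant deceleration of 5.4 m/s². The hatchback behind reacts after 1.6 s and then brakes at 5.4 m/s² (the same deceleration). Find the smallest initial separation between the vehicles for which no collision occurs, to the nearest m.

102 km/h ÷ 3.6 = 28.3333 m/s.
Leader travels v²/(2a_L) = 802.776 / 10.800 = 74.331 m before stopping.
Follower covers v·t_r = 28.3333 × 1.6 = 45.333 m while reacting, then v²/(2a_F) = 802.776 / 10.800 = 74.331 m while braking, for a total of 45.333 + 74.331 = 119.664 m.
Since a_F ≤ a_L and the follower starts braking later, the follower is never slower than the leader, so the closest approach is when both have stopped.
Minimum gap = 119.664 − 74.331 = 45.333 m.

Minimum gap ≈ 45 m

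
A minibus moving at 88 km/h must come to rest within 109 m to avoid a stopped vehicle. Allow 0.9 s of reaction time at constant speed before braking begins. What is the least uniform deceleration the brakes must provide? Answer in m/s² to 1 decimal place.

Required deceleration ≈ 3.4 m/s²

88 km/h ÷ 3.6 = 24.4444 m/s.
Distance covered during reaction = 24.4444 × 0.9 = 22.000 m.
Distance available for braking: 109 − 22.000 = 87.000 m.
v² = 2a·d ⇒ a = v²/(2d) = 24.4444² / (2 × 87.000) = 597.529 / 174.000 = 3.4341 m/s².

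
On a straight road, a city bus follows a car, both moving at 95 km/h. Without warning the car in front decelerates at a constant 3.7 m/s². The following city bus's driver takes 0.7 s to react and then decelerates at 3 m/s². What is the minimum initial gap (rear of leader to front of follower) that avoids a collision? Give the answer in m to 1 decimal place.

Minimum gap ≈ 40.4 m

95 km/h ÷ 3.6 = 26.3889 m/s.
Leader travels v²/(2a_L) = 696.374 / 7.400 = 94.105 m before stopping.
Follower covers v·t_r = 26.3889 × 0.7 = 18.472 m while reacting, then v²/(2a_F) = 696.374 / 6.000 = 116.062 m while braking, for a total of 18.472 + 116.062 = 134.534 m.
Since a_F ≤ a_L and the follower starts braking later, the follower is never slower than the leader, so the closest approach is when both have stopped.
Minimum gap = 134.534 − 94.105 = 40.429 m.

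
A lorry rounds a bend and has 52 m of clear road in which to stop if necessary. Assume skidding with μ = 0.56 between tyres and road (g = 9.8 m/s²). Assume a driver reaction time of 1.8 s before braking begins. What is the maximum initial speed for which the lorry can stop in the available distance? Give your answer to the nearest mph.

a = μg = 0.56 × 9.8 = 5.488 m/s².
Stopping distance: v·t_r + v²/(2a) = 52 with t_r = 1.8 s and a = 5.488 m/s².
So v² + 19.757 v − 570.75 = 0.
Positive root: v = −a·t_r + √((a·t_r)² + 2a·d) = −9.878 + √(97.575 + 570.75) = 15.9740 m/s.
15.9740 m/s ÷ 0.44704 = 35.733 mph.

Maximum speed ≈ 36 mph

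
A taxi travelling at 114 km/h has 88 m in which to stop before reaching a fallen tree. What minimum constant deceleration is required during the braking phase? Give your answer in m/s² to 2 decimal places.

Required deceleration ≈ 5.70 m/s²

114 km/h ÷ 3.6 = 31.6667 m/s.
v² = 2a·d ⇒ a = v²/(2d) = 31.6667² / (2 × 88.000) = 1002.780 / 176.000 = 5.6976 m/s².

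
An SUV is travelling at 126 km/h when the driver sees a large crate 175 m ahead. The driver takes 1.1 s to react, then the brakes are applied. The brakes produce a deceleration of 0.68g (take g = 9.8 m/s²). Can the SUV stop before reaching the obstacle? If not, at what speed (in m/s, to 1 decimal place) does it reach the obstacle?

Yes — it stops about 44.6 m short of the obstacle, so it never reaches it

126 km/h ÷ 3.6 = 35.0000 m/s.
a = 0.68 × 9.8 = 6.664 m/s².
Reaction distance = 35.0000 × 1.1 = 38.500 m.
Braking distance = v²/(2a) = 1225.000 / 13.328 = 91.912 m.
Total stopping distance = 38.500 + 91.912 = 130.412 m, vs 175 m available — it stops with 175 − 130.412 = 44.588 m to spare.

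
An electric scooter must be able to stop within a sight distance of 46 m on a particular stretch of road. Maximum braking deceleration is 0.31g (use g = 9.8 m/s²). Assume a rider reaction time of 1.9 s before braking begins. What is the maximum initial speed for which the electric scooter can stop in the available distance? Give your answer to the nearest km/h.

Maximum speed ≈ 43 km/h

a = 0.31 × 9.8 = 3.038 m/s².
Stopping distance: v·t_r + v²/(2a) = 46 with t_r = 1.9 s and a = 3.038 m/s².
So v² + 11.544 v − 279.50 = 0.
Positive root: v = −a·t_r + √((a·t_r)² + 2a·d) = −5.772 + √(33.316 + 279.50) = 11.9146 m/s.
11.9146 m/s × 3.6 = 42.893 km/h.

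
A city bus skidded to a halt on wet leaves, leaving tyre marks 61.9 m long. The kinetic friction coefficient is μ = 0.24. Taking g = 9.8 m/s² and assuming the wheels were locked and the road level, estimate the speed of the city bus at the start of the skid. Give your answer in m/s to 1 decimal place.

Deceleration a = μg = 0.24 × 9.8 = 2.352 m/s².
v = √(2a·d) = √(2 × 2.352 × 61.9) = √291.178 = 17.0639 m/s.

Initial speed ≈ 17.1 m/s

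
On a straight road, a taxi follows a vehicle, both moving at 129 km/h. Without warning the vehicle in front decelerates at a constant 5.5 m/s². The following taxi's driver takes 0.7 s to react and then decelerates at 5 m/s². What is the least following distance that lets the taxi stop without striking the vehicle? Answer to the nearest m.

Minimum gap ≈ 37 m

129 km/h ÷ 3.6 = 35.8333 m/s.
Leader travels v²/(2a_L) = 1284.025 / 11.000 = 116.730 m before stopping.
Follower covers v·t_r = 35.8333 × 0.7 = 25.083 m while reacting, then v²/(2a_F) = 1284.025 / 10.000 = 128.403 m while braking, for a total of 25.083 + 128.403 = 153.486 m.
Since a_F ≤ a_L and the follower starts braking later, the follower is never slower than the leader, so the closest approach is when both have stopped.
Minimum gap = 153.486 − 116.730 = 36.756 m.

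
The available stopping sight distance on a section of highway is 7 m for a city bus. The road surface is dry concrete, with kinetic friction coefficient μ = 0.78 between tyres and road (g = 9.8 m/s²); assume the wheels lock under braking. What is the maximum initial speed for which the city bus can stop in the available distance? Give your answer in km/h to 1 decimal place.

a = μg = 0.78 × 9.8 = 7.644 m/s².
v²/(2a) = d ⇒ v = √(2 × 7.644 × 7) = √107.02 = 10.3450 m/s.
10.3450 m/s × 3.6 = 37.242 km/h.

Maximum speed ≈ 37.2 km/h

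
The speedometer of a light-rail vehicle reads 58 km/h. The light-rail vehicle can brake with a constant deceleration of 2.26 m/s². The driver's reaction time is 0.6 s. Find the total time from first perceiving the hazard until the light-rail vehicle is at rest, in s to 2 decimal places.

58 km/h ÷ 3.6 = 16.1111 m/s.
Braking time = v/a = 16.1111 / 2.260 = 7.129 s.
Total = 0.6 + 7.129 = 7.729 s.

Total time ≈ 7.73 s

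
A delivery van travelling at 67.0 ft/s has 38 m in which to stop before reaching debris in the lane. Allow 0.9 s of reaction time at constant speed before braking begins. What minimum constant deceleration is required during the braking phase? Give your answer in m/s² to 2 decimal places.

67 ft/s × 0.3048 = 20.4216 m/s.
Distance covered during reaction = 20.4216 × 0.9 = 18.379 m.
Distance available for braking: 38 − 18.379 = 19.621 m.
v² = 2a·d ⇒ a = v²/(2d) = 20.4216² / (2 × 19.621) = 417.042 / 39.242 = 10.6274 m/s².

Required deceleration ≈ 10.63 m/s²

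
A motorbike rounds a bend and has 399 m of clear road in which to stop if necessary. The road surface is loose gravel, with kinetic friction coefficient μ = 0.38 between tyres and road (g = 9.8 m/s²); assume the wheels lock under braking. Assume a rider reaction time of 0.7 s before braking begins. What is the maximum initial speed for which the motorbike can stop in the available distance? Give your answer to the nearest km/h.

a = μg = 0.38 × 9.8 = 3.724 m/s².
Stopping distance: v·t_r + v²/(2a) = 399 with t_r = 0.7 s and a = 3.724 m/s².
So v² + 5.214 v − 2971.75 = 0.
Positive root: v = −a·t_r + √((a·t_r)² + 2a·d) = −2.607 + √(6.796 + 2971.75) = 51.9691 m/s.
51.9691 m/s × 3.6 = 187.089 km/h.

Maximum speed ≈ 187 km/h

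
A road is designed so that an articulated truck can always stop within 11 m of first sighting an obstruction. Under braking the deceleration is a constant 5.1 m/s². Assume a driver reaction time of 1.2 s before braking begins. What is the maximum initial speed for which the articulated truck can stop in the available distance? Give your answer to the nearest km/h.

Maximum speed ≈ 22 km/h

Stopping distance: v·t_r + v²/(2a) = 11 with t_r = 1.2 s and a = 5.100 m/s².
So v² + 12.240 v − 112.20 = 0.
Positive root: v = −a·t_r + √((a·t_r)² + 2a·d) = −6.120 + √(37.454 + 112.20) = 6.1133 m/s.
6.1133 m/s × 3.6 = 22.008 km/h.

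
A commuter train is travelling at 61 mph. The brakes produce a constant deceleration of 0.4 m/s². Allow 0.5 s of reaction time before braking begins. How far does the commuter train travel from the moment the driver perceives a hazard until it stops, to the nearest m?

Total stopping distance ≈ 943 m

61 mph × 0.44704 = 27.2694 m/s.
Reaction distance = v·t_r = 27.2694 × 0.5 = 13.635 m.
Braking distance = v²/(2a) = 27.2694² / (2 × 0.400) = 743.620 / 0.800 = 929.525 m.
Total = 13.635 + 929.525 = 943.160 m.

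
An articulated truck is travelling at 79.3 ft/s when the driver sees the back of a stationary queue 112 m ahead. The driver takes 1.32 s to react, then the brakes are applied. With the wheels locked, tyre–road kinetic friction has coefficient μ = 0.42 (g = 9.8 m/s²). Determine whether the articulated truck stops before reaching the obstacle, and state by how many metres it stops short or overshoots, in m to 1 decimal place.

79.3 ft/s × 0.3048 = 24.1706 m/s.
a = μg = 0.42 × 9.8 = 4.116 m/s².
Reaction distance = 24.1706 × 1.32 = 31.905 m.
Braking distance = v²/(2a) = 584.218 / 8.232 = 70.969 m.
Total stopping distance = 31.905 + 70.969 = 102.874 m, vs 112 m available — it stops with 112 − 102.874 = 9.126 m to spare.

Yes — it stops 9.1 m short of the obstacle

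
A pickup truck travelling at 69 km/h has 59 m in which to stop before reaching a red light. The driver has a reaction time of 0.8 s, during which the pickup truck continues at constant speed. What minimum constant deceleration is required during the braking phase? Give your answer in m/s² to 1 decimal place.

69 km/h ÷ 3.6 = 19.1667 m/s.
Distance covered during reaction = 19.1667 × 0.8 = 15.333 m.
Distance available for braking: 59 − 15.333 = 43.667 m.
v² = 2a·d ⇒ a = v²/(2d) = 19.1667² / (2 × 43.667) = 367.362 / 87.334 = 4.2064 m/s².

Required deceleration ≈ 4.2 m/s²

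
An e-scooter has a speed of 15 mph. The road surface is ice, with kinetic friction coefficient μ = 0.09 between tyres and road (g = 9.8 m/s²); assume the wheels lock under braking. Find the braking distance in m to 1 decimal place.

15 mph × 0.44704 = 6.7056 m/s.
a = μg = 0.09 × 9.8 = 0.882 m/s².
Braking distance = v²/(2a) = 6.7056² / (2 × 0.882) = 44.965 / 1.764 = 25.490 m.

Braking distance ≈ 25.5 m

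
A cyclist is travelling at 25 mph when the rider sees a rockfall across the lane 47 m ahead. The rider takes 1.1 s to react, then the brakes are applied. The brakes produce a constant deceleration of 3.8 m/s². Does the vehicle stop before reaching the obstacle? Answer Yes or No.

Yes

25 mph × 0.44704 = 11.1760 m/s.
Reaction distance = 11.1760 × 1.1 = 12.294 m.
Braking distance = v²/(2a) = 124.903 / 7.600 = 16.435 m.
Total stopping distance = 12.294 + 16.435 = 28.729 m, vs 47 m available — it stops with 47 − 28.729 = 18.271 m to spare.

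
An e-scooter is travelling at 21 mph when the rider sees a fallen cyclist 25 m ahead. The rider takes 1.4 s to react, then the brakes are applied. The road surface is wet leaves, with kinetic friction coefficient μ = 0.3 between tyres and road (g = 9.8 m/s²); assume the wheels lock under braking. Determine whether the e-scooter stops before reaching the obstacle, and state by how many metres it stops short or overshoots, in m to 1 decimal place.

No — it overshoots by 3.1 m

21 mph × 0.44704 = 9.3878 m/s.
a = μg = 0.3 × 9.8 = 2.940 m/s².
Reaction distance = 9.3878 × 1.4 = 13.143 m.
Braking distance = v²/(2a) = 88.131 / 5.880 = 14.988 m.
Total stopping distance = 13.143 + 14.988 = 28.131 m, vs 25 m available — it cannot stop in time and overshoots by 28.131 − 25 = 3.131 m.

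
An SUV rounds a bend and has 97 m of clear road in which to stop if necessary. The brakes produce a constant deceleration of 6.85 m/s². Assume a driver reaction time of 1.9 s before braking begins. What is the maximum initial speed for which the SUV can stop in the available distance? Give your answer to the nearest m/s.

Maximum speed ≈ 26 m/s

Stopping distance: v·t_r + v²/(2a) = 97 with t_r = 1.9 s and a = 6.850 m/s².
So v² + 26.030 v − 1328.90 = 0.
Positive root: v = −a·t_r + √((a·t_r)² + 2a·d) = −13.015 + √(169.390 + 1328.90) = 25.6928 m/s.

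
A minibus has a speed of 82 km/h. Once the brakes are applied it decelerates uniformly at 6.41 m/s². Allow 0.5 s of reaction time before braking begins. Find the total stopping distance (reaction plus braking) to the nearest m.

Total stopping distance ≈ 52 m

82 km/h ÷ 3.6 = 22.7778 m/s.
Reaction distance = v·t_r = 22.7778 × 0.5 = 11.389 m.
Braking distance = v²/(2a) = 22.7778² / (2 × 6.410) = 518.828 / 12.820 = 40.470 m.
Total = 11.389 + 40.470 = 51.859 m.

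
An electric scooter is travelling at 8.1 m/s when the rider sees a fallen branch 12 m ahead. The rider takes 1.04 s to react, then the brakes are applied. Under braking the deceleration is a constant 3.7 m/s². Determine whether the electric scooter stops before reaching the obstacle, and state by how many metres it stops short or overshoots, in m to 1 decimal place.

No — it overshoots by 5.3 m

Reaction distance = 8.1000 × 1.04 = 8.424 m.
Braking distance = v²/(2a) = 65.610 / 7.400 = 8.866 m.
Total stopping distance = 8.424 + 8.866 = 17.290 m, vs 12 m available — it cannot stop in time and overshoots by 17.290 − 12 = 5.290 m.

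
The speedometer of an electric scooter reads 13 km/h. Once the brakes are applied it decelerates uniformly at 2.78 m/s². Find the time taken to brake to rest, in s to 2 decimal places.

Braking time ≈ 1.30 s

13 km/h ÷ 3.6 = 3.6111 m/s.
Braking time = v/a = 3.6111 / 2.780 = 1.299 s.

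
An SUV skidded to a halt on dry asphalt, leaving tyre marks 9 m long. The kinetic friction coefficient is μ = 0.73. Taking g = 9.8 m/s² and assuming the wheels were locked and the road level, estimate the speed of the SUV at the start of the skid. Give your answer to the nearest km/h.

Deceleration a = μg = 0.73 × 9.8 = 7.154 m/s².
v = √(2a·d) = √(2 × 7.154 × 9) = √128.772 = 11.3478 m/s.
= 11.3478 × 3.6 = 40.852 km/h.

Initial speed ≈ 41 km/h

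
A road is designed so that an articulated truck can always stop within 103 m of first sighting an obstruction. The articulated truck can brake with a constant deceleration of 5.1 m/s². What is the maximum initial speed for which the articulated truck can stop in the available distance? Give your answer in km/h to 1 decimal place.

v²/(2a) = d ⇒ v = √(2 × 5.100 × 103) = √1050.60 = 32.4130 m/s.
32.4130 m/s × 3.6 = 116.687 km/h.

Maximum speed ≈ 116.7 km/h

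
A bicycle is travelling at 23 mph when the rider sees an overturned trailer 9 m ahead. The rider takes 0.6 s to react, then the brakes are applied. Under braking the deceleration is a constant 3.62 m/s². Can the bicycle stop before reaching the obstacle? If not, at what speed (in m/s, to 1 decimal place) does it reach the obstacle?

23 mph × 0.44704 = 10.2819 m/s.
Reaction distance = 10.2819 × 0.6 = 6.169 m.
Braking distance needed to stop: v²/(2a) = 105.717 / 7.240 = 14.602 m, so total needed = 6.169 + 14.602 = 20.771 m > 9 m — it cannot stop.
Distance remaining when braking begins: 9 − 6.169 = 2.831 m.
v² = v₀² − 2a·d = 105.717 − 2 × 3.620 × 2.831 = 85.221 m²/s².
v = √85.221 = 9.232 m/s.

No — it strikes the obstacle at 9.2 m/s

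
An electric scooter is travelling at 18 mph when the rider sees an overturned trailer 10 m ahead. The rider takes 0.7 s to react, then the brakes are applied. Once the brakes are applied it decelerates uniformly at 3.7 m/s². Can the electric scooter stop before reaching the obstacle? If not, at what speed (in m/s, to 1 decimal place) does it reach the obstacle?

18 mph × 0.44704 = 8.0467 m/s.
Reaction distance = 8.0467 × 0.7 = 5.633 m.
Braking distance needed to stop: v²/(2a) = 64.749 / 7.400 = 8.750 m, so total needed = 5.633 + 8.750 = 14.383 m > 10 m — it cannot stop.
Distance remaining when braking begins: 10 − 5.633 = 4.367 m.
v² = v₀² − 2a·d = 64.749 − 2 × 3.700 × 4.367 = 32.433 m²/s².
v = √32.433 = 5.695 m/s.

No — it strikes the obstacle at 5.7 m/s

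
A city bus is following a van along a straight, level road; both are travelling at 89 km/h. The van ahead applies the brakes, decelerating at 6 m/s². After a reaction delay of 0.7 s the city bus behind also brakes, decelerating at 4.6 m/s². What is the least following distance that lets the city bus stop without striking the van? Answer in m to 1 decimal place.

Minimum gap ≈ 32.8 m

89 km/h ÷ 3.6 = 24.7222 m/s.
Leader travels v²/(2a_L) = 611.187 / 12.000 = 50.932 m before stopping.
Follower covers v·t_r = 24.7222 × 0.7 = 17.306 m while reacting, then v²/(2a_F) = 611.187 / 9.200 = 66.433 m while braking, for a total of 17.306 + 66.433 = 83.739 m.
Since a_F ≤ a_L and the follower starts braking later, the follower is never slower than the leader, so the closest approach is when both have stopped.
Minimum gap = 83.739 − 50.932 = 32.807 m.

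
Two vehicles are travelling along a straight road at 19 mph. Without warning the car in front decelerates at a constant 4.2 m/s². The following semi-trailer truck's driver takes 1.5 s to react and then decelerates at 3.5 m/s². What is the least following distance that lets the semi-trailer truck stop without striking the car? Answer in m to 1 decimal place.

Minimum gap ≈ 14.5 m

19 mph × 0.44704 = 8.4938 m/s.
Leader travels v²/(2a_L) = 72.145 / 8.400 = 8.589 m before stopping.
Follower covers v·t_r = 8.4938 × 1.5 = 12.741 m while reacting, then v²/(2a_F) = 72.145 / 7.000 = 10.306 m while braking, for a total of 12.741 + 10.306 = 23.047 m.
Since a_F ≤ a_L and the follower starts braking later, the follower is never slower than the leader, so the closest approach is when both have stopped.
Minimum gap = 23.047 − 8.589 = 14.458 m.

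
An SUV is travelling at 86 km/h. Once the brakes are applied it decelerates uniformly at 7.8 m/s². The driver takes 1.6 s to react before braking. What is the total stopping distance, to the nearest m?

Total stopping distance ≈ 75 m

86 km/h ÷ 3.6 = 23.8889 m/s.
Reaction distance = v·t_r = 23.8889 × 1.6 = 38.222 m.
Braking distance = v²/(2a) = 23.8889² / (2 × 7.800) = 570.680 / 15.600 = 36.582 m.
Total = 38.222 + 36.582 = 74.804 m.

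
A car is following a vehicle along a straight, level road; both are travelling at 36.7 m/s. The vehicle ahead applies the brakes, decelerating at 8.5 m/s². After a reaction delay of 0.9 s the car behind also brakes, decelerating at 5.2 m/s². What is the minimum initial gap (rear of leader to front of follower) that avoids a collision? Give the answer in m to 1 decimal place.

Leader travels v²/(2a_L) = 1346.890 / 17.000 = 79.229 m before stopping.
Follower covers v·t_r = 36.7000 × 0.9 = 33.030 m while reacting, then v²/(2a_F) = 1346.890 / 10.400 = 129.509 m while braking, for a total of 33.030 + 129.509 = 162.539 m.
Since a_F ≤ a_L and the follower starts braking later, the follower is never slower than the leader, so the closest approach is when both have stopped.
Minimum gap = 162.539 − 79.229 = 83.310 m.

Minimum gap ≈ 83.3 m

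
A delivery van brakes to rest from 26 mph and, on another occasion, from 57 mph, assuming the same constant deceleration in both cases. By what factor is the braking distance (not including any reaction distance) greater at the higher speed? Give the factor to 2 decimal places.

Factor ≈ 4.81

Braking distance d = v²/(2a), so with a fixed, d ∝ v².
Factor = (57/26)² = 2.1923² = 4.8062.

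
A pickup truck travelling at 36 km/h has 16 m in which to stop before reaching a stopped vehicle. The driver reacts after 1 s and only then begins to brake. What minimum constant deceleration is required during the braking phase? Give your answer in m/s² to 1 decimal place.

36 km/h ÷ 3.6 = 10.0000 m/s.
Distance covered during reaction = 10.0000 × 1 = 10.000 m.
Distance available for braking: 16 − 10.000 = 6.000 m.
v² = 2a·d ⇒ a = v²/(2d) = 10.0000² / (2 × 6.000) = 100.000 / 12.000 = 8.3333 m/s².

Required deceleration ≈ 8.3 m/s²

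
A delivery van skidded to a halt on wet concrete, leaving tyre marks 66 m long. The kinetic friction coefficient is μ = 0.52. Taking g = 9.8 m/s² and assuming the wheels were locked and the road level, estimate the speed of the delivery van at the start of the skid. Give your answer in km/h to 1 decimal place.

Initial speed ≈ 93.4 km/h

Deceleration a = μg = 0.52 × 9.8 = 5.096 m/s².
v = √(2a·d) = √(2 × 5.096 × 66) = √672.672 = 25.9359 m/s.
= 25.9359 × 3.6 = 93.369 km/h.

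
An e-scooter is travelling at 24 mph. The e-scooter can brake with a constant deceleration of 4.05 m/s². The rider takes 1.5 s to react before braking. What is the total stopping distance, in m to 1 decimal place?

Total stopping distance ≈ 30.3 m

24 mph × 0.44704 = 10.7290 m/s.
Reaction distance = v·t_r = 10.7290 × 1.5 = 16.093 m.
Braking distance = v²/(2a) = 10.7290² / (2 × 4.050) = 115.111 / 8.100 = 14.211 m.
Total = 16.093 + 14.211 = 30.304 m.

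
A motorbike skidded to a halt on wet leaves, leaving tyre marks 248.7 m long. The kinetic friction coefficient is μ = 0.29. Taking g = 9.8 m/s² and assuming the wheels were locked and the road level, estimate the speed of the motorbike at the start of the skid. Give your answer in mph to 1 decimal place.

Initial speed ≈ 84.1 mph

Deceleration a = μg = 0.29 × 9.8 = 2.842 m/s².
v = √(2a·d) = √(2 × 2.842 × 248.7) = √1413.611 = 37.5980 m/s.
= 37.5980 ÷ 0.44704 = 84.104 mph.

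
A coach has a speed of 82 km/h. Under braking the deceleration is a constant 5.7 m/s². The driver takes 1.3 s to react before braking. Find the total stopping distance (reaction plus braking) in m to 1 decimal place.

82 km/h ÷ 3.6 = 22.7778 m/s.
Reaction distance = v·t_r = 22.7778 × 1.3 = 29.611 m.
Braking distance = v²/(2a) = 22.7778² / (2 × 5.700) = 518.828 / 11.400 = 45.511 m.
Total = 29.611 + 45.511 = 75.122 m.

Total stopping distance ≈ 75.1 m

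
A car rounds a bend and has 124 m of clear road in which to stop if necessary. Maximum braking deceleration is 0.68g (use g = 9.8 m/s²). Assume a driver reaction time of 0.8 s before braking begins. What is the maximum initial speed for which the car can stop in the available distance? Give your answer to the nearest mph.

a = 0.68 × 9.8 = 6.664 m/s².
Stopping distance: v·t_r + v²/(2a) = 124 with t_r = 0.8 s and a = 6.664 m/s².
So v² + 10.662 v − 1652.67 = 0.
Positive root: v = −a·t_r + √((a·t_r)² + 2a·d) = −5.331 + √(28.420 + 1652.67) = 35.6701 m/s.
35.6701 m/s ÷ 0.44704 = 79.792 mph.

Maximum speed ≈ 80 mph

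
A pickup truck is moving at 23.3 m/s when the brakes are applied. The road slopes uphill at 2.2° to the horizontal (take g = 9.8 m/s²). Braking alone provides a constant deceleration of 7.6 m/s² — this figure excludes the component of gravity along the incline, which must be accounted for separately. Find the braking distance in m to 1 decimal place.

Braking distance ≈ 34.0 m

Gravity along the uphill slope adds to the braking deceleration: a_eff = 7.600 + 9.8·sin 2.2° = 7.600 + 0.376 = 7.976 m/s².
Braking distance = v²/(2a) = 23.3000² / (2 × 7.976) = 542.890 / 15.952 = 34.033 m.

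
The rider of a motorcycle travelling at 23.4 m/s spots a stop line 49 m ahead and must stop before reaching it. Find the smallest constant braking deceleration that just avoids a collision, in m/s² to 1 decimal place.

v² = 2a·d ⇒ a = v²/(2d) = 23.4000² / (2 × 49.000) = 547.560 / 98.000 = 5.5873 m/s².

Required deceleration ≈ 5.6 m/s²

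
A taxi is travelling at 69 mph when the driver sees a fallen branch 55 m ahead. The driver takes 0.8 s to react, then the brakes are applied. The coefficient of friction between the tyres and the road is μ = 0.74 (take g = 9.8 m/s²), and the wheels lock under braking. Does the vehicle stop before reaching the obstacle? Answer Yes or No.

69 mph × 0.44704 = 30.8458 m/s.
a = μg = 0.74 × 9.8 = 7.252 m/s².
Reaction distance = 30.8458 × 0.8 = 24.677 m.
Braking distance = v²/(2a) = 951.463 / 14.504 = 65.600 m.
Total stopping distance = 24.677 + 65.600 = 90.277 m, vs 55 m available — it cannot stop in time and overshoots by 90.277 − 55 = 35.277 m.

No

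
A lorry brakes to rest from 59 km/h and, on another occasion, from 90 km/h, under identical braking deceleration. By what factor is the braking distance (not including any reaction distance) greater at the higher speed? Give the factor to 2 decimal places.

Factor ≈ 2.33

Braking distance d = v²/(2a), so with a fixed, d ∝ v².
Factor = (90/59)² = 1.5254² = 2.3268.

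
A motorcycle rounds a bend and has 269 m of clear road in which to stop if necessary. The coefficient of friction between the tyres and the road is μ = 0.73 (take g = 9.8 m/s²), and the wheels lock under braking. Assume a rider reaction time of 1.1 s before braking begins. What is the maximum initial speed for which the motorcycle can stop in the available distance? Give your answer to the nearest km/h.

Maximum speed ≈ 197 km/h

a = μg = 0.73 × 9.8 = 7.154 m/s².
Stopping distance: v·t_r + v²/(2a) = 269 with t_r = 1.1 s and a = 7.154 m/s².
So v² + 15.739 v − 3848.85 = 0.
Positive root: v = −a·t_r + √((a·t_r)² + 2a·d) = −7.869 + √(61.921 + 3848.85) = 54.6672 m/s.
54.6672 m/s × 3.6 = 196.802 km/h.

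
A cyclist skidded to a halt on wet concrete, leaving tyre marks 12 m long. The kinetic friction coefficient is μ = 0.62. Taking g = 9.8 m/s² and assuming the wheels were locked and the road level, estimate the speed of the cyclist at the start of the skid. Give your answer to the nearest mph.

Deceleration a = μg = 0.62 × 9.8 = 6.076 m/s².
v = √(2a·d) = √(2 × 6.076 × 12) = √145.824 = 12.0758 m/s.
= 12.0758 ÷ 0.44704 = 27.013 mph.

Initial speed ≈ 27 mph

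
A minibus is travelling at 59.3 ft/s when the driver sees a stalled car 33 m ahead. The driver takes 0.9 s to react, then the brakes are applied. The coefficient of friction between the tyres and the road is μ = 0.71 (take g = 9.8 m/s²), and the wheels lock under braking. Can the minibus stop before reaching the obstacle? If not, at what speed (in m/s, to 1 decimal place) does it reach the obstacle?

No — it strikes the obstacle at 9.7 m/s

59.3 ft/s × 0.3048 = 18.0746 m/s.
a = μg = 0.71 × 9.8 = 6.958 m/s².
Reaction distance = 18.0746 × 0.9 = 16.267 m.
Braking distance needed to stop: v²/(2a) = 326.691 / 13.916 = 23.476 m, so total needed = 16.267 + 23.476 = 39.743 m > 33 m — it cannot stop.
Distance remaining when braking begins: 33 − 16.267 = 16.733 m.
v² = v₀² − 2a·d = 326.691 − 2 × 6.958 × 16.733 = 93.835 m²/s².
v = √93.835 = 9.687 m/s.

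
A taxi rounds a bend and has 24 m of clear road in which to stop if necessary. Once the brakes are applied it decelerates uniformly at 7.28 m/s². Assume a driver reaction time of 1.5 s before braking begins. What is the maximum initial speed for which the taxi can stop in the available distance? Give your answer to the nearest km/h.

Stopping distance: v·t_r + v²/(2a) = 24 with t_r = 1.5 s and a = 7.280 m/s².
So v² + 21.840 v − 349.44 = 0.
Positive root: v = −a·t_r + √((a·t_r)² + 2a·d) = −10.920 + √(119.246 + 349.44) = 10.7292 m/s.
10.7292 m/s × 3.6 = 38.625 km/h.

Maximum speed ≈ 39 km/h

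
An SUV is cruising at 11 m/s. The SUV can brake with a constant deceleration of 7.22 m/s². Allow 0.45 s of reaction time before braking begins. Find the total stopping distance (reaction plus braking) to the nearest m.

Total stopping distance ≈ 13 m

Reaction distance = v·t_r = 11.0000 × 0.45 = 4.950 m.
Braking distance = v²/(2a) = 11.0000² / (2 × 7.220) = 121.000 / 14.440 = 8.380 m.
Total = 4.950 + 8.380 = 13.330 m.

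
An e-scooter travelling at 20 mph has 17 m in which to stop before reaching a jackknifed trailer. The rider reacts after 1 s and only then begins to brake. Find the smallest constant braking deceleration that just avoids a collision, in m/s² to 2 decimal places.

Required deceleration ≈ 4.96 m/s²

20 mph × 0.44704 = 8.9408 m/s.
Distance covered during reaction = 8.9408 × 1 = 8.941 m.
Distance available for braking: 17 − 8.941 = 8.059 m.
v² = 2a·d ⇒ a = v²/(2d) = 8.9408² / (2 × 8.059) = 79.938 / 16.118 = 4.9595 m/s².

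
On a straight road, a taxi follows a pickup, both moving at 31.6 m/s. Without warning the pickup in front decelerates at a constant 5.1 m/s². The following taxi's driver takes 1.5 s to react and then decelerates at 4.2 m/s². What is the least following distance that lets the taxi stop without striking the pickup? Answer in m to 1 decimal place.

Leader travels v²/(2a_L) = 998.560 / 10.200 = 97.898 m before stopping.
Follower covers v·t_r = 31.6000 × 1.5 = 47.400 m while reacting, then v²/(2a_F) = 998.560 / 8.400 = 118.876 m while braking, for a total of 47.400 + 118.876 = 166.276 m.
Since a_F ≤ a_L and the follower starts braking later, the follower is never slower than the leader, so the closest approach is when both have stopped.
Minimum gap = 166.276 − 97.898 = 68.378 m.

Minimum gap ≈ 68.4 m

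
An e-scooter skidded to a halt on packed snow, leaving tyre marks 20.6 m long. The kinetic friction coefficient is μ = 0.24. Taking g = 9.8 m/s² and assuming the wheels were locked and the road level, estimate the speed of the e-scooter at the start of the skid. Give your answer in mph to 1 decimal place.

Deceleration a = μg = 0.24 × 9.8 = 2.352 m/s².
v = √(2a·d) = √(2 × 2.352 × 20.6) = √96.902 = 9.8439 m/s.
= 9.8439 ÷ 0.44704 = 22.020 mph.

Initial speed ≈ 22.0 mph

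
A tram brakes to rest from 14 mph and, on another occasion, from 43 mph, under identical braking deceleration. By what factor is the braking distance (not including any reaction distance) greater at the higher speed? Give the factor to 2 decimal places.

Braking distance d = v²/(2a), so with a fixed, d ∝ v².
Factor = (43/14)² = 3.0714² = 9.4335.

Factor ≈ 9.43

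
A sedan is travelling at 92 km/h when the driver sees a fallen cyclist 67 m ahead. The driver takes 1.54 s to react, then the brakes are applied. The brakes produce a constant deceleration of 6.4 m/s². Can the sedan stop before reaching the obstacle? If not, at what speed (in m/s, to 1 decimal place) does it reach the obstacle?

92 km/h ÷ 3.6 = 25.5556 m/s.
Reaction distance = 25.5556 × 1.54 = 39.356 m.
Braking distance needed to stop: v²/(2a) = 653.089 / 12.800 = 51.023 m, so total needed = 39.356 + 51.023 = 90.379 m > 67 m — it cannot stop.
Distance remaining when braking begins: 67 − 39.356 = 27.644 m.
v² = v₀² − 2a·d = 653.089 − 2 × 6.400 × 27.644 = 299.246 m²/s².
v = √299.246 = 17.299 m/s.

No — it strikes the obstacle at 17.3 m/s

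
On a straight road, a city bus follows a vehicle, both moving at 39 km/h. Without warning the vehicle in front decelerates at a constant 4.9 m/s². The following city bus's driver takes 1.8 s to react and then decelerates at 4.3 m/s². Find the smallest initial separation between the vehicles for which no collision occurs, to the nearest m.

39 km/h ÷ 3.6 = 10.8333 m/s.
Leader travels v²/(2a_L) = 117.360 / 9.800 = 11.976 m before stopping.
Follower covers v·t_r = 10.8333 × 1.8 = 19.500 m while reacting, then v²/(2a_F) = 117.360 / 8.600 = 13.647 m while braking, for a total of 19.500 + 13.647 = 33.147 m.
Since a_F ≤ a_L and the follower starts braking later, the follower is never slower than the leader, so the closest approach is when both have stopped.
Minimum gap = 33.147 − 11.976 = 21.171 m.

Minimum gap ≈ 21 m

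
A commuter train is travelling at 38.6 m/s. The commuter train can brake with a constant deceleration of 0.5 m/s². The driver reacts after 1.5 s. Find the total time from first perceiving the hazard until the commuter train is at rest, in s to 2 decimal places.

Total time ≈ 78.70 s

Braking time = v/a = 38.6000 / 0.500 = 77.200 s.
Total = 1.5 + 77.200 = 78.700 s.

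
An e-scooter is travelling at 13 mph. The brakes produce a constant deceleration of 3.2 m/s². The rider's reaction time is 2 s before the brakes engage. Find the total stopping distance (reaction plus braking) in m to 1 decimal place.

Total stopping distance ≈ 16.9 m

13 mph × 0.44704 = 5.8115 m/s.
Reaction distance = v·t_r = 5.8115 × 2 = 11.623 m.
Braking distance = v²/(2a) = 5.8115² / (2 × 3.200) = 33.774 / 6.400 = 5.277 m.
Total = 11.623 + 5.277 = 16.900 m.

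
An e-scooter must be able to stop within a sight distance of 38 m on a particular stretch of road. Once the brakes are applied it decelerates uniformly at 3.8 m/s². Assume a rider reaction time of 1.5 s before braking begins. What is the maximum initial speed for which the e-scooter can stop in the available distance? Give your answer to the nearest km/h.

Stopping distance: v·t_r + v²/(2a) = 38 with t_r = 1.5 s and a = 3.800 m/s².
So v² + 11.400 v − 288.80 = 0.
Positive root: v = −a·t_r + √((a·t_r)² + 2a·d) = −5.700 + √(32.490 + 288.80) = 12.2246 m/s.
12.2246 m/s × 3.6 = 44.009 km/h.

Maximum speed ≈ 44 km/h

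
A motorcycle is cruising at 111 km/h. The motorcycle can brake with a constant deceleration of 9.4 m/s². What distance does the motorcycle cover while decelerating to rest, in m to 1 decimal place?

111 km/h ÷ 3.6 = 30.8333 m/s.
Braking distance = v²/(2a) = 30.8333² / (2 × 9.400) = 950.692 / 18.800 = 50.569 m.

Braking distance ≈ 50.6 m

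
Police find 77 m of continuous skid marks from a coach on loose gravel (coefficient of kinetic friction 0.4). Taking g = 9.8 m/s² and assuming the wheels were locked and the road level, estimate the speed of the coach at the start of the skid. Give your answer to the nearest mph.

Initial speed ≈ 55 mph

Deceleration a = μg = 0.4 × 9.8 = 3.920 m/s².
v = √(2a·d) = √(2 × 3.920 × 77) = √603.680 = 24.5699 m/s.
= 24.5699 ÷ 0.44704 = 54.961 mph.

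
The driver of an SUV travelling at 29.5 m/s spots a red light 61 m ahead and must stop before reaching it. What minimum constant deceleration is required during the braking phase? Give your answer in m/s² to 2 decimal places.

v² = 2a·d ⇒ a = v²/(2d) = 29.5000² / (2 × 61.000) = 870.250 / 122.000 = 7.1332 m/s².

Required deceleration ≈ 7.13 m/s²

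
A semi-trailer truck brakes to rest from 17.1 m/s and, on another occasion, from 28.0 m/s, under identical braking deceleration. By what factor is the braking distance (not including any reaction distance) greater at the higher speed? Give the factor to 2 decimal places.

Factor ≈ 2.68

Braking distance d = v²/(2a), so with a fixed, d ∝ v².
Factor = (28.0/17.1)² = 1.6374² = 2.6811.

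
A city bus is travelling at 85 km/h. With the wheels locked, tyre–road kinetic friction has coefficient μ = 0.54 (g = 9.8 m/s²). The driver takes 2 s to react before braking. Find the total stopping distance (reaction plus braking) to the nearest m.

Total stopping distance ≈ 100 m

85 km/h ÷ 3.6 = 23.6111 m/s.
a = μg = 0.54 × 9.8 = 5.292 m/s².
Reaction distance = v·t_r = 23.6111 × 2 = 47.222 m.
Braking distance = v²/(2a) = 23.6111² / (2 × 5.292) = 557.484 / 10.584 = 52.672 m.
Total = 47.222 + 52.672 = 99.894 m.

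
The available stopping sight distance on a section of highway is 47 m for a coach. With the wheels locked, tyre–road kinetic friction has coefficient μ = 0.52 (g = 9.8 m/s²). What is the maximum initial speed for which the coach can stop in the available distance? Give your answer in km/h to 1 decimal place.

Maximum speed ≈ 78.8 km/h

a = μg = 0.52 × 9.8 = 5.096 m/s².
v²/(2a) = d ⇒ v = √(2 × 5.096 × 47) = √479.02 = 21.8865 m/s.
21.8865 m/s × 3.6 = 78.791 km/h.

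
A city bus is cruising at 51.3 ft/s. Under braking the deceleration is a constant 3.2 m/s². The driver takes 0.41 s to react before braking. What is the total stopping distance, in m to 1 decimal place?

Total stopping distance ≈ 44.6 m

51.3 ft/s × 0.3048 = 15.6362 m/s.
Reaction distance = v·t_r = 15.6362 × 0.41 = 6.411 m.
Braking distance = v²/(2a) = 15.6362² / (2 × 3.200) = 244.491 / 6.400 = 38.202 m.
Total = 6.411 + 38.202 = 44.613 m.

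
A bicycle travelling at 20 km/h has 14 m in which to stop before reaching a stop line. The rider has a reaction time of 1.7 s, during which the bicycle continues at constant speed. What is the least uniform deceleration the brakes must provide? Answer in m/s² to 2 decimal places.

20 km/h ÷ 3.6 = 5.5556 m/s.
Distance covered during reaction = 5.5556 × 1.7 = 9.445 m.
Distance available for braking: 14 − 9.445 = 4.555 m.
v² = 2a·d ⇒ a = v²/(2d) = 5.5556² / (2 × 4.555) = 30.865 / 9.110 = 3.3880 m/s².

Required deceleration ≈ 3.39 m/s²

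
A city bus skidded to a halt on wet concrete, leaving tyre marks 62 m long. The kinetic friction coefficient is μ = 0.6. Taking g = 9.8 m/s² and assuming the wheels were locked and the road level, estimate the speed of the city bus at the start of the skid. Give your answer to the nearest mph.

Deceleration a = μg = 0.6 × 9.8 = 5.880 m/s².
v = √(2a·d) = √(2 × 5.880 × 62) = √729.120 = 27.0022 m/s.
= 27.0022 ÷ 0.44704 = 60.402 mph.

Initial speed ≈ 60 mph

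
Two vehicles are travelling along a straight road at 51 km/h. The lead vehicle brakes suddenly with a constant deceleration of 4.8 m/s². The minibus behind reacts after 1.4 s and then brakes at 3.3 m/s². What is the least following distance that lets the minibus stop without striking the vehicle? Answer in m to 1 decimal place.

Minimum gap ≈ 29.3 m

51 km/h ÷ 3.6 = 14.1667 m/s.
Leader travels v²/(2a_L) = 200.695 / 9.600 = 20.906 m before stopping.
Follower covers v·t_r = 14.1667 × 1.4 = 19.833 m while reacting, then v²/(2a_F) = 200.695 / 6.600 = 30.408 m while braking, for a total of 19.833 + 30.408 = 50.241 m.
Since a_F ≤ a_L and the follower starts braking later, the follower is never slower than the leader, so the closest approach is when both have stopped.
Minimum gap = 50.241 − 20.906 = 29.335 m.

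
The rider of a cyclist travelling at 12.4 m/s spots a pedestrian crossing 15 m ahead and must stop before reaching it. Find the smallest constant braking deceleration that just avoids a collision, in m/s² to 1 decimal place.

v² = 2a·d ⇒ a = v²/(2d) = 12.4000² / (2 × 15.000) = 153.760 / 30.000 = 5.1253 m/s².

Required deceleration ≈ 5.1 m/s²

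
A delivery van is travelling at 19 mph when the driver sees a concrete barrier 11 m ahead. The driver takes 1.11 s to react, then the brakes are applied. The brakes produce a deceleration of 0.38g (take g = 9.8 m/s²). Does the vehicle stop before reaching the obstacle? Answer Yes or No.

No

19 mph × 0.44704 = 8.4938 m/s.
a = 0.38 × 9.8 = 3.724 m/s².
Reaction distance = 8.4938 × 1.11 = 9.428 m.
Braking distance = v²/(2a) = 72.145 / 7.448 = 9.686 m.
Total stopping distance = 9.428 + 9.686 = 19.114 m, vs 11 m available — it cannot stop in time and overshoots by 19.114 − 11 = 8.114 m.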